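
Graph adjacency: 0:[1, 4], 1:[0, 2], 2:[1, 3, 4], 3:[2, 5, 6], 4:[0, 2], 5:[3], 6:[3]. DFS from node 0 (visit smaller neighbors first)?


DFS stack-based: start with [0]
Visit order: [0, 1, 2, 3, 5, 6, 4]


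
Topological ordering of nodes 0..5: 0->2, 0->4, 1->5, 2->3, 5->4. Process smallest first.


Kahn's algorithm, process smallest node first
Order: [0, 1, 2, 3, 5, 4]


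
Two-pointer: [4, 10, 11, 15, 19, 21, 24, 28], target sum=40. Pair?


Two pointers: lo=0, hi=7
Found pair: (19, 21) summing to 40


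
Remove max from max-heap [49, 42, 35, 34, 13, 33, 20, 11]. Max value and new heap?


Max = 49
Replace root with last, heapify down
Resulting heap: [42, 34, 35, 11, 13, 33, 20]


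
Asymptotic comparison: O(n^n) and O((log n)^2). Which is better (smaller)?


polylogarithmic grows slower than n^n
O((log n)^2) is asymptotically smaller; O(n^n) grows faster


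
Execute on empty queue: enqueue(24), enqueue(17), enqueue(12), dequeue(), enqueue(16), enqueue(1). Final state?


enqueue(24) -> [24]
enqueue(17) -> [24, 17]
enqueue(12) -> [24, 17, 12]
dequeue() returns 24 -> [17, 12]
enqueue(16) -> [17, 12, 16]
enqueue(1) -> [17, 12, 16, 1]
Final queue (front to back): [17, 12, 16, 1]


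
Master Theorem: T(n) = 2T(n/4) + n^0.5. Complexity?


a=2, b=4, c=0.5. log_4(2)=0.5 = c=0.5. Case 2: O(n^c log n) = O(sqrt(n) log n)
Complexity: O(sqrt(n) log n)


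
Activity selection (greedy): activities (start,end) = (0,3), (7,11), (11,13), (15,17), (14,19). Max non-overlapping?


Greedy: pick earliest-ending, then skip overlaps.
Selected (4 activities): [(0, 3), (7, 11), (11, 13), (15, 17)]


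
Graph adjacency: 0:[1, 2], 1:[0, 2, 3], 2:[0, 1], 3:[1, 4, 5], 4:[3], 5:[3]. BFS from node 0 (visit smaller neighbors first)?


BFS queue: start with [0]
Visit order: [0, 1, 2, 3, 4, 5]


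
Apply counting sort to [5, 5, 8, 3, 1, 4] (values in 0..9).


Count array: [0, 1, 0, 1, 1, 2, 0, 0, 1, 0]
Reconstruct: [1, 3, 4, 5, 5, 8]


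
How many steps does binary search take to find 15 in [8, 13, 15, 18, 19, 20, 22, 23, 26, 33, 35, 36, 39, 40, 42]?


Search for 15:
[0,14] mid=7 arr[7]=23
[0,6] mid=3 arr[3]=18
[0,2] mid=1 arr[1]=13
[2,2] mid=2 arr[2]=15
Total: 4 comparisons


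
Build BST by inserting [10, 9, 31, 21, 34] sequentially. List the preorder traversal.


Root = 10; build tree by BST insertion.
Preorder traversal: [10, 9, 31, 21, 34]


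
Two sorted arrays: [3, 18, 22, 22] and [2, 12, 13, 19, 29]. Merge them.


Compare heads, take smaller each step.
Merged: [2, 3, 12, 13, 18, 19, 22, 22, 29]


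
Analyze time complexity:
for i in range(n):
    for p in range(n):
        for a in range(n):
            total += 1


Per nesting level: O(n) * O(n) * O(n) = O(n^3)
Complexity: O(n^3)


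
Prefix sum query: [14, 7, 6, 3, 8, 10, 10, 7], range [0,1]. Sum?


Prefix sums: [0, 14, 21, 27, 30, 38, 48, 58, 65]
Sum[0..1] = prefix[2] - prefix[0] = 21 - 0 = 21


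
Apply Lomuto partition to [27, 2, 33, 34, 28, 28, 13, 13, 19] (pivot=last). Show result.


Elements <= 19 go left of pivot.
Result: [2, 13, 13, 19, 28, 28, 27, 33, 34], pivot at index 3


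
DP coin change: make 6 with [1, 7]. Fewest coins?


dp[0]=0; dp[i]=1+min(dp[i-c] for c in coins)
...dp[1]=1, dp[2]=2, dp[3]=3, dp[4]=4, dp[5]=5, dp[6]=6
Minimum coins for 6 = 6


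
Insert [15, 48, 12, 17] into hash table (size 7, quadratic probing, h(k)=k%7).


Insertions: 15->slot 1; 48->slot 6; 12->slot 5; 17->slot 3
Table: [None, 15, None, 17, None, 12, 48]


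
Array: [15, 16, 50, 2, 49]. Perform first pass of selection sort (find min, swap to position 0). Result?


After one pass: [2, 16, 50, 15, 49]


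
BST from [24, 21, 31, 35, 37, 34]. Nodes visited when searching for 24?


BST root = 24
Search for 24: compare at each node
Path: [24]


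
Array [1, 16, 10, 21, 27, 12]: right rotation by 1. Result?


Right rotate by 1: [12, 1, 16, 10, 21, 27]


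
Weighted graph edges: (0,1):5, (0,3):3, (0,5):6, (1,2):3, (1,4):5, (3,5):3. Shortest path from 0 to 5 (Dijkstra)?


Dijkstra from 0:
Distances: {0: 0, 1: 5, 2: 8, 3: 3, 4: 10, 5: 6}
Shortest distance to 5 = 6, path = [0, 5]


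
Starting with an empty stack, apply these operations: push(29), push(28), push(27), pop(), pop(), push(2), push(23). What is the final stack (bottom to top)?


push(29) -> [29]
push(28) -> [29, 28]
push(27) -> [29, 28, 27]
pop() returns 27 -> [29, 28]
pop() returns 28 -> [29]
push(2) -> [29, 2]
push(23) -> [29, 2, 23]
Final stack (bottom to top): [29, 2, 23]


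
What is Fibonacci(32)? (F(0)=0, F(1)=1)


F(n)=F(n-1)+F(n-2)
...F(30)=832040, F(31)=1346269, F(32)=2178309


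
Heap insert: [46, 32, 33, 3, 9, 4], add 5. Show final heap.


Append 5: [46, 32, 33, 3, 9, 4, 5]
Bubble up: no swaps needed
Result: [46, 32, 33, 3, 9, 4, 5]


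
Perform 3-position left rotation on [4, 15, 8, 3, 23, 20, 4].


Left rotate by 3: [3, 23, 20, 4, 4, 15, 8]


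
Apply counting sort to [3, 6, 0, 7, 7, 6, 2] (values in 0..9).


Count array: [1, 0, 1, 1, 0, 0, 2, 2, 0, 0]
Reconstruct: [0, 2, 3, 6, 6, 7, 7]


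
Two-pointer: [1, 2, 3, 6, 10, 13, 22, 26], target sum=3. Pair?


Two pointers: lo=0, hi=7
Found pair: (1, 2) summing to 3


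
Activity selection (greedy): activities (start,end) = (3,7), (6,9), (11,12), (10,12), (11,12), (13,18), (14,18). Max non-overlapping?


Greedy: pick earliest-ending, then skip overlaps.
Selected (3 activities): [(3, 7), (11, 12), (13, 18)]


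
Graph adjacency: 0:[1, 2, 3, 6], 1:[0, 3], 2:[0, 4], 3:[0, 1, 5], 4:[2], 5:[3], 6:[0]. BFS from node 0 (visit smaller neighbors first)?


BFS queue: start with [0]
Visit order: [0, 1, 2, 3, 6, 4, 5]


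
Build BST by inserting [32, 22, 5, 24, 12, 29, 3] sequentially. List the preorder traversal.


Root = 32; build tree by BST insertion.
Preorder traversal: [32, 22, 5, 3, 12, 24, 29]


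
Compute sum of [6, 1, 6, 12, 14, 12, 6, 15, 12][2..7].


Prefix sums: [0, 6, 7, 13, 25, 39, 51, 57, 72, 84]
Sum[2..7] = prefix[8] - prefix[2] = 72 - 7 = 65


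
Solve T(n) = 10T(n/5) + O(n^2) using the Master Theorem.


a=10, b=5, c=2. log_5(10)=1.431 < c=2. Case 3: O(n^c) = O(n^2)
Complexity: O(n^2)


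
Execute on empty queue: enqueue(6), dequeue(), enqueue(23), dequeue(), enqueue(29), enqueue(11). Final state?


enqueue(6) -> [6]
dequeue() returns 6 -> []
enqueue(23) -> [23]
dequeue() returns 23 -> []
enqueue(29) -> [29]
enqueue(11) -> [29, 11]
Final queue (front to back): [29, 11]


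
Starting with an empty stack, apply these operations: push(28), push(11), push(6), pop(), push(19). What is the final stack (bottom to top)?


push(28) -> [28]
push(11) -> [28, 11]
push(6) -> [28, 11, 6]
pop() returns 6 -> [28, 11]
push(19) -> [28, 11, 19]
Final stack (bottom to top): [28, 11, 19]


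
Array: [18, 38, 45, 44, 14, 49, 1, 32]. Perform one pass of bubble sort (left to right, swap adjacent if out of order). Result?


After one pass: [18, 38, 44, 14, 45, 1, 32, 49]


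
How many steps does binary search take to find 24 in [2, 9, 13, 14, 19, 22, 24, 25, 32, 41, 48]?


Search for 24:
[0,10] mid=5 arr[5]=22
[6,10] mid=8 arr[8]=32
[6,7] mid=6 arr[6]=24
Total: 3 comparisons


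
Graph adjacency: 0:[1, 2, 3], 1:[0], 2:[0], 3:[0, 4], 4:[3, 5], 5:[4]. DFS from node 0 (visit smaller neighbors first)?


DFS stack-based: start with [0]
Visit order: [0, 1, 2, 3, 4, 5]


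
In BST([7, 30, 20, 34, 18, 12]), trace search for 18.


BST root = 7
Search for 18: compare at each node
Path: [7, 30, 20, 18]


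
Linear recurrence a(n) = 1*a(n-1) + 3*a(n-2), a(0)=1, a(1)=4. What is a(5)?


Build bottom-up:
...a(3)=19, a(4)=40, a(5)=1*40+3*19=97


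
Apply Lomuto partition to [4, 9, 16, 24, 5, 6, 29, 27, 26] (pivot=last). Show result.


Elements <= 26 go left of pivot.
Result: [4, 9, 16, 24, 5, 6, 26, 27, 29], pivot at index 6


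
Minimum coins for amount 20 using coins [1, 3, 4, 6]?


dp[0]=0; dp[i]=1+min(dp[i-c] for c in coins)
...dp[15]=3, dp[16]=3, dp[17]=4, dp[18]=3, dp[19]=4, dp[20]=4
Minimum coins for 20 = 4


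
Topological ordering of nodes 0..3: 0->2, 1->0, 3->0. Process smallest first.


Kahn's algorithm, process smallest node first
Order: [1, 3, 0, 2]


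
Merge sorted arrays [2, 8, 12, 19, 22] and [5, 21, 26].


Compare heads, take smaller each step.
Merged: [2, 5, 8, 12, 19, 21, 22, 26]


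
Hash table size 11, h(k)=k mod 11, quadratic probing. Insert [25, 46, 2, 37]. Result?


Insertions: 25->slot 3; 46->slot 2; 2->slot 6; 37->slot 4
Table: [None, None, 46, 25, 37, None, 2, None, None, None, None]


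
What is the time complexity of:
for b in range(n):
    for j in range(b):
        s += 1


Per nesting level: O(n) * O(n) [triangular over b] = O(n^2)
Complexity: O(n^2)


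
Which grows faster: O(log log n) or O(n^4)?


double-logarithmic grows slower than quartic
O(log log n) is asymptotically smaller; O(n^4) grows faster


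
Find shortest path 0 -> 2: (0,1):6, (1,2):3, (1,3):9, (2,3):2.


Dijkstra from 0:
Distances: {0: 0, 1: 6, 2: 9, 3: 11}
Shortest distance to 2 = 9, path = [0, 1, 2]


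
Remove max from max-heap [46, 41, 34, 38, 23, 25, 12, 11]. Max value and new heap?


Max = 46
Replace root with last, heapify down
Resulting heap: [41, 38, 34, 11, 23, 25, 12]


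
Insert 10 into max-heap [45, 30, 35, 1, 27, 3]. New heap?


Append 10: [45, 30, 35, 1, 27, 3, 10]
Bubble up: no swaps needed
Result: [45, 30, 35, 1, 27, 3, 10]


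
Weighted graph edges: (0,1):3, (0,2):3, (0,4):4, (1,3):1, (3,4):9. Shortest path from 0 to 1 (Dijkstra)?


Dijkstra from 0:
Distances: {0: 0, 1: 3, 2: 3, 3: 4, 4: 4}
Shortest distance to 1 = 3, path = [0, 1]


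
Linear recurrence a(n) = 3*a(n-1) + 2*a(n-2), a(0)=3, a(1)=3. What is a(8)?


Build bottom-up:
...a(6)=2319, a(7)=8259, a(8)=3*8259+2*2319=29415


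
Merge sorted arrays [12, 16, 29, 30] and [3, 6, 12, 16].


Compare heads, take smaller each step.
Merged: [3, 6, 12, 12, 16, 16, 29, 30]


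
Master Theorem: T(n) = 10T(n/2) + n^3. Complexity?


a=10, b=2, c=3. log_2(10)=3.322 > c=3. Case 1: O(n^log_b(a)) = O(n^3.322)
Complexity: O(n^3.322)


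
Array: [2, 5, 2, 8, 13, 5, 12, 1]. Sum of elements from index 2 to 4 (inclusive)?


Prefix sums: [0, 2, 7, 9, 17, 30, 35, 47, 48]
Sum[2..4] = prefix[5] - prefix[2] = 30 - 7 = 23


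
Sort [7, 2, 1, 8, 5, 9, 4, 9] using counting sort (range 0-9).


Count array: [0, 1, 1, 0, 1, 1, 0, 1, 1, 2]
Reconstruct: [1, 2, 4, 5, 7, 8, 9, 9]


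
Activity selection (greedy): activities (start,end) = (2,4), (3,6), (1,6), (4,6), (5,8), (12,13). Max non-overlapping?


Greedy: pick earliest-ending, then skip overlaps.
Selected (3 activities): [(2, 4), (4, 6), (12, 13)]


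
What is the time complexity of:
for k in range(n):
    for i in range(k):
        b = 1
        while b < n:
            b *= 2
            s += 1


Per nesting level: O(n) * O(n) [triangular over k] * O(log n) = O(n^2 log n)
Complexity: O(n^2 log n)


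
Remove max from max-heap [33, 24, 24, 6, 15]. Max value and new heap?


Max = 33
Replace root with last, heapify down
Resulting heap: [24, 15, 24, 6]


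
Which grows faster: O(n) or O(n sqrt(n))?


linear grows slower than n^1.5
O(n) is asymptotically smaller; O(n sqrt(n)) grows faster


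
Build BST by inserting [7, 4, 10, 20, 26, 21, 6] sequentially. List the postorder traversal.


Root = 7; build tree by BST insertion.
Postorder traversal: [6, 4, 21, 26, 20, 10, 7]


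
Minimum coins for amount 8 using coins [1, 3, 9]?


dp[0]=0; dp[i]=1+min(dp[i-c] for c in coins)
...dp[3]=1, dp[4]=2, dp[5]=3, dp[6]=2, dp[7]=3, dp[8]=4
Minimum coins for 8 = 4


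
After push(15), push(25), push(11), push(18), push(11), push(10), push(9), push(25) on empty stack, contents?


push(15) -> [15]
push(25) -> [15, 25]
push(11) -> [15, 25, 11]
push(18) -> [15, 25, 11, 18]
push(11) -> [15, 25, 11, 18, 11]
push(10) -> [15, 25, 11, 18, 11, 10]
push(9) -> [15, 25, 11, 18, 11, 10, 9]
push(25) -> [15, 25, 11, 18, 11, 10, 9, 25]
Final stack (bottom to top): [15, 25, 11, 18, 11, 10, 9, 25]


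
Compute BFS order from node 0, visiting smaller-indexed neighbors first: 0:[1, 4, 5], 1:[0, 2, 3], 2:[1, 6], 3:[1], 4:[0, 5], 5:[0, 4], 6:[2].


BFS queue: start with [0]
Visit order: [0, 1, 4, 5, 2, 3, 6]


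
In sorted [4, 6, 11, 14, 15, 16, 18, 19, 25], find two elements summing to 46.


Two pointers: lo=0, hi=8
No pair sums to 46


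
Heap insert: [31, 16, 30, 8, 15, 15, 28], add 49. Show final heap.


Append 49: [31, 16, 30, 8, 15, 15, 28, 49]
Bubble up: swap idx 7(49) with idx 3(8); swap idx 3(49) with idx 1(16); swap idx 1(49) with idx 0(31)
Result: [49, 31, 30, 16, 15, 15, 28, 8]


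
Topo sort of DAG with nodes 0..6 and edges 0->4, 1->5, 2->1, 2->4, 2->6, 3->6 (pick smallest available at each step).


Kahn's algorithm, process smallest node first
Order: [0, 2, 1, 3, 4, 5, 6]


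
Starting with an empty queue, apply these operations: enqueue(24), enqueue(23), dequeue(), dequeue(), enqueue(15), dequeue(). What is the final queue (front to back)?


enqueue(24) -> [24]
enqueue(23) -> [24, 23]
dequeue() returns 24 -> [23]
dequeue() returns 23 -> []
enqueue(15) -> [15]
dequeue() returns 15 -> []
Final queue (front to back): []


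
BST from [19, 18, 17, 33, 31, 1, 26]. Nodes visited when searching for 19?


BST root = 19
Search for 19: compare at each node
Path: [19]


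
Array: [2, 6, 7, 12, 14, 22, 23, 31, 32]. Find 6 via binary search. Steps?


Search for 6:
[0,8] mid=4 arr[4]=14
[0,3] mid=1 arr[1]=6
Total: 2 comparisons


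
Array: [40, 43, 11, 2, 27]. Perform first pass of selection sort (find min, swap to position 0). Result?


After one pass: [2, 43, 11, 40, 27]


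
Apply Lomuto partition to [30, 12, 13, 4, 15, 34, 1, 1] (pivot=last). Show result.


Elements <= 1 go left of pivot.
Result: [1, 1, 13, 4, 15, 34, 30, 12], pivot at index 1


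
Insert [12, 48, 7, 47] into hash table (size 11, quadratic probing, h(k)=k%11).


Insertions: 12->slot 1; 48->slot 4; 7->slot 7; 47->slot 3
Table: [None, 12, None, 47, 48, None, None, 7, None, None, None]


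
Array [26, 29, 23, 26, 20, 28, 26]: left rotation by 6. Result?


Left rotate by 6: [26, 26, 29, 23, 26, 20, 28]


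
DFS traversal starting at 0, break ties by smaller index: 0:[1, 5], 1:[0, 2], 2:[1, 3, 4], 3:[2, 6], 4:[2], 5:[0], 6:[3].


DFS stack-based: start with [0]
Visit order: [0, 1, 2, 3, 6, 4, 5]


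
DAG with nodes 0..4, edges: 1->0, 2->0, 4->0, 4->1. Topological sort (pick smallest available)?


Kahn's algorithm, process smallest node first
Order: [2, 3, 4, 1, 0]


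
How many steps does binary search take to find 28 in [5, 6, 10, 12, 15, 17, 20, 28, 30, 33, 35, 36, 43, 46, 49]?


Search for 28:
[0,14] mid=7 arr[7]=28
Total: 1 comparisons


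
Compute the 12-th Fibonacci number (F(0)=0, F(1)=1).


F(n)=F(n-1)+F(n-2)
...F(10)=55, F(11)=89, F(12)=144


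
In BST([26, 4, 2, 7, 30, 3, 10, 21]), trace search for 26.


BST root = 26
Search for 26: compare at each node
Path: [26]


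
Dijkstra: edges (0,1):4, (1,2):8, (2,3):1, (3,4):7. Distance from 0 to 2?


Dijkstra from 0:
Distances: {0: 0, 1: 4, 2: 12, 3: 13, 4: 20}
Shortest distance to 2 = 12, path = [0, 1, 2]


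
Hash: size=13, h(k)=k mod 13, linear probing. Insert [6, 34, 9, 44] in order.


Insertions: 6->slot 6; 34->slot 8; 9->slot 9; 44->slot 5
Table: [None, None, None, None, None, 44, 6, None, 34, 9, None, None, None]


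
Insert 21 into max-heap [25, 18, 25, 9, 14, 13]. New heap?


Append 21: [25, 18, 25, 9, 14, 13, 21]
Bubble up: no swaps needed
Result: [25, 18, 25, 9, 14, 13, 21]


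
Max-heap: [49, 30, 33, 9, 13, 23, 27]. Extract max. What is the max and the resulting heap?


Max = 49
Replace root with last, heapify down
Resulting heap: [33, 30, 27, 9, 13, 23]


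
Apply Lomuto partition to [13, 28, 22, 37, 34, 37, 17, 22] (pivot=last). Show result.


Elements <= 22 go left of pivot.
Result: [13, 22, 17, 22, 34, 37, 28, 37], pivot at index 3


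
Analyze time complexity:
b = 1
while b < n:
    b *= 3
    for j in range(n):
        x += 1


Per nesting level: O(log n) * O(n) = O(n log n)
Complexity: O(n log n)


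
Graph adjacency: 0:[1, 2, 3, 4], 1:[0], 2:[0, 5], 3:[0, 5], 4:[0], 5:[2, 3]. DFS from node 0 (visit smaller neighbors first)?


DFS stack-based: start with [0]
Visit order: [0, 1, 2, 5, 3, 4]


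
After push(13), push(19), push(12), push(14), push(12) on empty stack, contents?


push(13) -> [13]
push(19) -> [13, 19]
push(12) -> [13, 19, 12]
push(14) -> [13, 19, 12, 14]
push(12) -> [13, 19, 12, 14, 12]
Final stack (bottom to top): [13, 19, 12, 14, 12]


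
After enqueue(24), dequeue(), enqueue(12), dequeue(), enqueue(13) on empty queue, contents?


enqueue(24) -> [24]
dequeue() returns 24 -> []
enqueue(12) -> [12]
dequeue() returns 12 -> []
enqueue(13) -> [13]
Final queue (front to back): [13]


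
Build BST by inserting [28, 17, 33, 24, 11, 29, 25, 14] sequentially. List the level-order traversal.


Root = 28; build tree by BST insertion.
Level-Order traversal: [28, 17, 33, 11, 24, 29, 14, 25]


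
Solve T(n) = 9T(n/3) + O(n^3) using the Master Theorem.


a=9, b=3, c=3. log_3(9)=2 < c=3. Case 3: O(n^c) = O(n^3)
Complexity: O(n^3)


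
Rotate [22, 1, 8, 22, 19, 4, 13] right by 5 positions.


Right rotate by 5: [8, 22, 19, 4, 13, 22, 1]


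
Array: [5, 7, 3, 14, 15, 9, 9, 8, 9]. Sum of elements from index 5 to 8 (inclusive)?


Prefix sums: [0, 5, 12, 15, 29, 44, 53, 62, 70, 79]
Sum[5..8] = prefix[9] - prefix[5] = 79 - 44 = 35


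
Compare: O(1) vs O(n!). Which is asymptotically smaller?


constant grows slower than factorial
O(1) is asymptotically smaller; O(n!) grows faster


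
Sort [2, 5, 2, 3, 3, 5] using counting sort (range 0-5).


Count array: [0, 0, 2, 2, 0, 2]
Reconstruct: [2, 2, 3, 3, 5, 5]


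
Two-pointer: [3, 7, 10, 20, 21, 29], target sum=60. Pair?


Two pointers: lo=0, hi=5
No pair sums to 60


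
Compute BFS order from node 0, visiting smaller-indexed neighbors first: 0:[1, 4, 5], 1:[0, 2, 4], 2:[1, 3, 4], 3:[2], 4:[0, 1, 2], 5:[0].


BFS queue: start with [0]
Visit order: [0, 1, 4, 5, 2, 3]


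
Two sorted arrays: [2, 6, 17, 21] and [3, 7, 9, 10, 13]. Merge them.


Compare heads, take smaller each step.
Merged: [2, 3, 6, 7, 9, 10, 13, 17, 21]


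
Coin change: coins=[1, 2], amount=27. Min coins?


dp[0]=0; dp[i]=1+min(dp[i-c] for c in coins)
...dp[22]=11, dp[23]=12, dp[24]=12, dp[25]=13, dp[26]=13, dp[27]=14
Minimum coins for 27 = 14


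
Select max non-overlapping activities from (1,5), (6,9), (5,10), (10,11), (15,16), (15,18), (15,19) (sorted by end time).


Greedy: pick earliest-ending, then skip overlaps.
Selected (4 activities): [(1, 5), (6, 9), (10, 11), (15, 16)]


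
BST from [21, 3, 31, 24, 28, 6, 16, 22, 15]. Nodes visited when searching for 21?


BST root = 21
Search for 21: compare at each node
Path: [21]


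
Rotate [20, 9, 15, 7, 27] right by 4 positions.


Right rotate by 4: [9, 15, 7, 27, 20]


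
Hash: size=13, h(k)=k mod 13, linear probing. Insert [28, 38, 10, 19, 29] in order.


Insertions: 28->slot 2; 38->slot 12; 10->slot 10; 19->slot 6; 29->slot 3
Table: [None, None, 28, 29, None, None, 19, None, None, None, 10, None, 38]


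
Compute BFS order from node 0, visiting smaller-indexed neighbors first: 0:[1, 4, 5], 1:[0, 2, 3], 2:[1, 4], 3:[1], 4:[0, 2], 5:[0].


BFS queue: start with [0]
Visit order: [0, 1, 4, 5, 2, 3]


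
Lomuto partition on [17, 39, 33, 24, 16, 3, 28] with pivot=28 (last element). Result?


Elements <= 28 go left of pivot.
Result: [17, 24, 16, 3, 28, 39, 33], pivot at index 4


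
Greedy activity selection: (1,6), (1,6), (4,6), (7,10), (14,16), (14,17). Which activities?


Greedy: pick earliest-ending, then skip overlaps.
Selected (3 activities): [(1, 6), (7, 10), (14, 16)]


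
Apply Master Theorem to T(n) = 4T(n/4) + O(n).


a=4, b=4, c=1. log_4(4)=1 = c=1. Case 2: O(n^c log n) = O(n log n)
Complexity: O(n log n)


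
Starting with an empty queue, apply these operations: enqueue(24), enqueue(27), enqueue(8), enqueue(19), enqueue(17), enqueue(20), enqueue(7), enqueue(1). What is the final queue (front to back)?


enqueue(24) -> [24]
enqueue(27) -> [24, 27]
enqueue(8) -> [24, 27, 8]
enqueue(19) -> [24, 27, 8, 19]
enqueue(17) -> [24, 27, 8, 19, 17]
enqueue(20) -> [24, 27, 8, 19, 17, 20]
enqueue(7) -> [24, 27, 8, 19, 17, 20, 7]
enqueue(1) -> [24, 27, 8, 19, 17, 20, 7, 1]
Final queue (front to back): [24, 27, 8, 19, 17, 20, 7, 1]


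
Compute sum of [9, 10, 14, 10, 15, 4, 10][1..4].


Prefix sums: [0, 9, 19, 33, 43, 58, 62, 72]
Sum[1..4] = prefix[5] - prefix[1] = 58 - 9 = 49


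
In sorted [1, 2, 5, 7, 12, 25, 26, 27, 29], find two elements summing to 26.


Two pointers: lo=0, hi=8
Found pair: (1, 25) summing to 26


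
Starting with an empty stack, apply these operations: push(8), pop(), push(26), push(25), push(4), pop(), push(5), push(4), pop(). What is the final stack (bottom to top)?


push(8) -> [8]
pop() returns 8 -> []
push(26) -> [26]
push(25) -> [26, 25]
push(4) -> [26, 25, 4]
pop() returns 4 -> [26, 25]
push(5) -> [26, 25, 5]
push(4) -> [26, 25, 5, 4]
pop() returns 4 -> [26, 25, 5]
Final stack (bottom to top): [26, 25, 5]


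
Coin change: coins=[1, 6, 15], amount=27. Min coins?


dp[0]=0; dp[i]=1+min(dp[i-c] for c in coins)
...dp[22]=3, dp[23]=4, dp[24]=4, dp[25]=5, dp[26]=6, dp[27]=3
Minimum coins for 27 = 3


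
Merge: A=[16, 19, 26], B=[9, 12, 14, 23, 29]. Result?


Compare heads, take smaller each step.
Merged: [9, 12, 14, 16, 19, 23, 26, 29]


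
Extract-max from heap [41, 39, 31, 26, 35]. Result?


Max = 41
Replace root with last, heapify down
Resulting heap: [39, 35, 31, 26]


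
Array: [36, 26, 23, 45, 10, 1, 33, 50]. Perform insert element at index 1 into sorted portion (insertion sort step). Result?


After one pass: [26, 36, 23, 45, 10, 1, 33, 50]


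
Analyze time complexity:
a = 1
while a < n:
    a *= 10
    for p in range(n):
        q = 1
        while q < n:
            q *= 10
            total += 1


Per nesting level: O(log n) * O(n) * O(log n) = O(n (log n)^2)
Complexity: O(n (log n)^2)


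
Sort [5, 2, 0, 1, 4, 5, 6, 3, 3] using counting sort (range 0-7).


Count array: [1, 1, 1, 2, 1, 2, 1, 0]
Reconstruct: [0, 1, 2, 3, 3, 4, 5, 5, 6]


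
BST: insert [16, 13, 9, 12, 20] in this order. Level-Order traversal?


Root = 16; build tree by BST insertion.
Level-Order traversal: [16, 13, 20, 9, 12]


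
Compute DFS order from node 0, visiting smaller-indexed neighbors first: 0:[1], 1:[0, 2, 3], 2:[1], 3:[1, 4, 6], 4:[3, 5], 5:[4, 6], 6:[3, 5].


DFS stack-based: start with [0]
Visit order: [0, 1, 2, 3, 4, 5, 6]


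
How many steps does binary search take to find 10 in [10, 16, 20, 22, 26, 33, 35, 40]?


Search for 10:
[0,7] mid=3 arr[3]=22
[0,2] mid=1 arr[1]=16
[0,0] mid=0 arr[0]=10
Total: 3 comparisons


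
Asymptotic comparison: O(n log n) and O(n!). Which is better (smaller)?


linearithmic grows slower than factorial
O(n log n) is asymptotically smaller; O(n!) grows faster


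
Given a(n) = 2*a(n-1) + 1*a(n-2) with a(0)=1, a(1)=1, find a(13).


Build bottom-up:
...a(11)=8119, a(12)=19601, a(13)=2*19601+1*8119=47321


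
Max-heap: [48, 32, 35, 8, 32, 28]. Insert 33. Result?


Append 33: [48, 32, 35, 8, 32, 28, 33]
Bubble up: no swaps needed
Result: [48, 32, 35, 8, 32, 28, 33]


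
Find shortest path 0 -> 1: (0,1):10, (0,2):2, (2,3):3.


Dijkstra from 0:
Distances: {0: 0, 1: 10, 2: 2, 3: 5}
Shortest distance to 1 = 10, path = [0, 1]


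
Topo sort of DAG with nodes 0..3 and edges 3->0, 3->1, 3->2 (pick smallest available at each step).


Kahn's algorithm, process smallest node first
Order: [3, 0, 1, 2]


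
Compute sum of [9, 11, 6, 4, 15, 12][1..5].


Prefix sums: [0, 9, 20, 26, 30, 45, 57]
Sum[1..5] = prefix[6] - prefix[1] = 57 - 9 = 48


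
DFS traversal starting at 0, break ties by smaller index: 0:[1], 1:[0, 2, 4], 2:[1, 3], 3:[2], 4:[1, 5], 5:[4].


DFS stack-based: start with [0]
Visit order: [0, 1, 2, 3, 4, 5]


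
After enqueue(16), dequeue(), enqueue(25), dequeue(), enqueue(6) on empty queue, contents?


enqueue(16) -> [16]
dequeue() returns 16 -> []
enqueue(25) -> [25]
dequeue() returns 25 -> []
enqueue(6) -> [6]
Final queue (front to back): [6]


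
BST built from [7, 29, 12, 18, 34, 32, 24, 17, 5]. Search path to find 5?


BST root = 7
Search for 5: compare at each node
Path: [7, 5]


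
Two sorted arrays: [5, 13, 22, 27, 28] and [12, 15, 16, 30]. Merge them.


Compare heads, take smaller each step.
Merged: [5, 12, 13, 15, 16, 22, 27, 28, 30]


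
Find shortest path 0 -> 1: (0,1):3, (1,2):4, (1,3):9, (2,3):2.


Dijkstra from 0:
Distances: {0: 0, 1: 3, 2: 7, 3: 9}
Shortest distance to 1 = 3, path = [0, 1]


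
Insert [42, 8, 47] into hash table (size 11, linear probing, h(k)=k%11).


Insertions: 42->slot 9; 8->slot 8; 47->slot 3
Table: [None, None, None, 47, None, None, None, None, 8, 42, None]


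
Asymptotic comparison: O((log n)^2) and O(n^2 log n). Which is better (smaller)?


polylogarithmic grows slower than n^2 log n
O((log n)^2) is asymptotically smaller; O(n^2 log n) grows faster


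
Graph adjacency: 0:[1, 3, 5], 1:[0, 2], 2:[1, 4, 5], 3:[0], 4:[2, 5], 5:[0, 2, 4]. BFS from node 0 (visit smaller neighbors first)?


BFS queue: start with [0]
Visit order: [0, 1, 3, 5, 2, 4]


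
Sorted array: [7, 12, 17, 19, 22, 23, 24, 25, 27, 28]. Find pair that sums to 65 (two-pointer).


Two pointers: lo=0, hi=9
No pair sums to 65


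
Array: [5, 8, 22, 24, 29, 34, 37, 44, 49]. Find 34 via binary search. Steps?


Search for 34:
[0,8] mid=4 arr[4]=29
[5,8] mid=6 arr[6]=37
[5,5] mid=5 arr[5]=34
Total: 3 comparisons


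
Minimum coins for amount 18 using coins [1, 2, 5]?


dp[0]=0; dp[i]=1+min(dp[i-c] for c in coins)
...dp[13]=4, dp[14]=4, dp[15]=3, dp[16]=4, dp[17]=4, dp[18]=5
Minimum coins for 18 = 5


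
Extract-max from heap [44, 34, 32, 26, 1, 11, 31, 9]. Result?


Max = 44
Replace root with last, heapify down
Resulting heap: [34, 26, 32, 9, 1, 11, 31]


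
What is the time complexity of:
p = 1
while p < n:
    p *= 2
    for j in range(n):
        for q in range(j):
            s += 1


Per nesting level: O(log n) * O(n) * O(n) [triangular over j] = O(n^2 log n)
Complexity: O(n^2 log n)


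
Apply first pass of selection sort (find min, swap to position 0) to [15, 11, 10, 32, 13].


After one pass: [10, 11, 15, 32, 13]


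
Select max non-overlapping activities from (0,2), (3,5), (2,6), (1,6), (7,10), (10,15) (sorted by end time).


Greedy: pick earliest-ending, then skip overlaps.
Selected (4 activities): [(0, 2), (3, 5), (7, 10), (10, 15)]


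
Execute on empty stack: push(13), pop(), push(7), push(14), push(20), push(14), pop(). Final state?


push(13) -> [13]
pop() returns 13 -> []
push(7) -> [7]
push(14) -> [7, 14]
push(20) -> [7, 14, 20]
push(14) -> [7, 14, 20, 14]
pop() returns 14 -> [7, 14, 20]
Final stack (bottom to top): [7, 14, 20]


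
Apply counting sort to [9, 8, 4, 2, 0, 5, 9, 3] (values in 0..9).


Count array: [1, 0, 1, 1, 1, 1, 0, 0, 1, 2]
Reconstruct: [0, 2, 3, 4, 5, 8, 9, 9]


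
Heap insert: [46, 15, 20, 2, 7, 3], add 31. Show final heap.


Append 31: [46, 15, 20, 2, 7, 3, 31]
Bubble up: swap idx 6(31) with idx 2(20)
Result: [46, 15, 31, 2, 7, 3, 20]


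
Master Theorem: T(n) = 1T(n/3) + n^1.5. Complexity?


a=1, b=3, c=1.5. log_3(1)=0 < c=1.5. Case 3: O(n^c) = O(n^1.500)
Complexity: O(n^1.500)


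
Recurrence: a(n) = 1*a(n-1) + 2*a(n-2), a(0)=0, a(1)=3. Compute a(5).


Build bottom-up:
...a(3)=9, a(4)=15, a(5)=1*15+2*9=33


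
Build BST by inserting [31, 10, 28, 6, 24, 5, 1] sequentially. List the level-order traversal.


Root = 31; build tree by BST insertion.
Level-Order traversal: [31, 10, 6, 28, 5, 24, 1]


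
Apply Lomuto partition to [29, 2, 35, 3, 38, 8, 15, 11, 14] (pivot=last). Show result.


Elements <= 14 go left of pivot.
Result: [2, 3, 8, 11, 14, 35, 15, 29, 38], pivot at index 4


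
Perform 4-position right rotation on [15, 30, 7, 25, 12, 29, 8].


Right rotate by 4: [25, 12, 29, 8, 15, 30, 7]


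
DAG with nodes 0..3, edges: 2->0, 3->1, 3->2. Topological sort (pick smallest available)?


Kahn's algorithm, process smallest node first
Order: [3, 1, 2, 0]


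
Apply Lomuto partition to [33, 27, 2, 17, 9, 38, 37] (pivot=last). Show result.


Elements <= 37 go left of pivot.
Result: [33, 27, 2, 17, 9, 37, 38], pivot at index 5


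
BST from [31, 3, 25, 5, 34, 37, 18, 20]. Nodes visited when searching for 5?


BST root = 31
Search for 5: compare at each node
Path: [31, 3, 25, 5]


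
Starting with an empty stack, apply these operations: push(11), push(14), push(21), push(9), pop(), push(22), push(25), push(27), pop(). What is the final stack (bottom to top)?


push(11) -> [11]
push(14) -> [11, 14]
push(21) -> [11, 14, 21]
push(9) -> [11, 14, 21, 9]
pop() returns 9 -> [11, 14, 21]
push(22) -> [11, 14, 21, 22]
push(25) -> [11, 14, 21, 22, 25]
push(27) -> [11, 14, 21, 22, 25, 27]
pop() returns 27 -> [11, 14, 21, 22, 25]
Final stack (bottom to top): [11, 14, 21, 22, 25]


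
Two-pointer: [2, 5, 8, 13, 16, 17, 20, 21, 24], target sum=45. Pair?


Two pointers: lo=0, hi=8
Found pair: (21, 24) summing to 45


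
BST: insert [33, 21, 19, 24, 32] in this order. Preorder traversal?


Root = 33; build tree by BST insertion.
Preorder traversal: [33, 21, 19, 24, 32]


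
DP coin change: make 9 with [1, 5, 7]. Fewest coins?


dp[0]=0; dp[i]=1+min(dp[i-c] for c in coins)
...dp[4]=4, dp[5]=1, dp[6]=2, dp[7]=1, dp[8]=2, dp[9]=3
Minimum coins for 9 = 3


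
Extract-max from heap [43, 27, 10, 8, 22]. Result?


Max = 43
Replace root with last, heapify down
Resulting heap: [27, 22, 10, 8]


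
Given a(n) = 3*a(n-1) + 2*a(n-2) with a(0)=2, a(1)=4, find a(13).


Build bottom-up:
...a(11)=1453256, a(12)=5175848, a(13)=3*5175848+2*1453256=18434056


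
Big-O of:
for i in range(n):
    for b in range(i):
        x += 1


Per nesting level: O(n) * O(n) [triangular over i] = O(n^2)
Complexity: O(n^2)


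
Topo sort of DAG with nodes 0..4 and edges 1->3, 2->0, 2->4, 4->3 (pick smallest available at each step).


Kahn's algorithm, process smallest node first
Order: [1, 2, 0, 4, 3]


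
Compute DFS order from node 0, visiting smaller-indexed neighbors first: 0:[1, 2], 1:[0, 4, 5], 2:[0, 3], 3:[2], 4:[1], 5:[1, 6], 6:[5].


DFS stack-based: start with [0]
Visit order: [0, 1, 4, 5, 6, 2, 3]


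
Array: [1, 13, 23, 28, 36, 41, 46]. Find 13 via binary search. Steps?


Search for 13:
[0,6] mid=3 arr[3]=28
[0,2] mid=1 arr[1]=13
Total: 2 comparisons


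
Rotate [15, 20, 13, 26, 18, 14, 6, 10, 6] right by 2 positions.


Right rotate by 2: [10, 6, 15, 20, 13, 26, 18, 14, 6]


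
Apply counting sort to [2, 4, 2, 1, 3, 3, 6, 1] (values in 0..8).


Count array: [0, 2, 2, 2, 1, 0, 1, 0, 0]
Reconstruct: [1, 1, 2, 2, 3, 3, 4, 6]


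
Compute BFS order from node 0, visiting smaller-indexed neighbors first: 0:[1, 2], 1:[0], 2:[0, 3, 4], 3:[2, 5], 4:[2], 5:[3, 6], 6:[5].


BFS queue: start with [0]
Visit order: [0, 1, 2, 3, 4, 5, 6]


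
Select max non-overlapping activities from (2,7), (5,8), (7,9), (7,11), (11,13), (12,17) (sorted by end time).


Greedy: pick earliest-ending, then skip overlaps.
Selected (3 activities): [(2, 7), (7, 9), (11, 13)]


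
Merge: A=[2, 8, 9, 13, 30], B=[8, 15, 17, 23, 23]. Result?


Compare heads, take smaller each step.
Merged: [2, 8, 8, 9, 13, 15, 17, 23, 23, 30]


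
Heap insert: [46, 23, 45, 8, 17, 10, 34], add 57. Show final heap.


Append 57: [46, 23, 45, 8, 17, 10, 34, 57]
Bubble up: swap idx 7(57) with idx 3(8); swap idx 3(57) with idx 1(23); swap idx 1(57) with idx 0(46)
Result: [57, 46, 45, 23, 17, 10, 34, 8]


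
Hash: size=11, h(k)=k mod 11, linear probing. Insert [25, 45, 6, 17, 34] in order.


Insertions: 25->slot 3; 45->slot 1; 6->slot 6; 17->slot 7; 34->slot 2
Table: [None, 45, 34, 25, None, None, 6, 17, None, None, None]


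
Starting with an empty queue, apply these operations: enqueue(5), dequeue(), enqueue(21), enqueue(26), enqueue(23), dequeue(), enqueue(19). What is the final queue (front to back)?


enqueue(5) -> [5]
dequeue() returns 5 -> []
enqueue(21) -> [21]
enqueue(26) -> [21, 26]
enqueue(23) -> [21, 26, 23]
dequeue() returns 21 -> [26, 23]
enqueue(19) -> [26, 23, 19]
Final queue (front to back): [26, 23, 19]


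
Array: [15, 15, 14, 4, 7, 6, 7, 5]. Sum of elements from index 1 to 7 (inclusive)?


Prefix sums: [0, 15, 30, 44, 48, 55, 61, 68, 73]
Sum[1..7] = prefix[8] - prefix[1] = 73 - 15 = 58


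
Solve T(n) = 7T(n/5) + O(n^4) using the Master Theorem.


a=7, b=5, c=4. log_5(7)=1.209 < c=4. Case 3: O(n^c) = O(n^4)
Complexity: O(n^4)


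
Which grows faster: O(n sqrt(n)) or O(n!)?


n^1.5 grows slower than factorial
O(n sqrt(n)) is asymptotically smaller; O(n!) grows faster


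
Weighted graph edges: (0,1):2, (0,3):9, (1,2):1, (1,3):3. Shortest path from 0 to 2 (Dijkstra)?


Dijkstra from 0:
Distances: {0: 0, 1: 2, 2: 3, 3: 5}
Shortest distance to 2 = 3, path = [0, 1, 2]


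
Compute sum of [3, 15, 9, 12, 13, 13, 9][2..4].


Prefix sums: [0, 3, 18, 27, 39, 52, 65, 74]
Sum[2..4] = prefix[5] - prefix[2] = 52 - 18 = 34


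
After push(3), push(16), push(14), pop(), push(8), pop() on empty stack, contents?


push(3) -> [3]
push(16) -> [3, 16]
push(14) -> [3, 16, 14]
pop() returns 14 -> [3, 16]
push(8) -> [3, 16, 8]
pop() returns 8 -> [3, 16]
Final stack (bottom to top): [3, 16]


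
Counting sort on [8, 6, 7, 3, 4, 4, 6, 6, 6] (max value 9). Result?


Count array: [0, 0, 0, 1, 2, 0, 4, 1, 1, 0]
Reconstruct: [3, 4, 4, 6, 6, 6, 6, 7, 8]


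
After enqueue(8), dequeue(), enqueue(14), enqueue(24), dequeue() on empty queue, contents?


enqueue(8) -> [8]
dequeue() returns 8 -> []
enqueue(14) -> [14]
enqueue(24) -> [14, 24]
dequeue() returns 14 -> [24]
Final queue (front to back): [24]


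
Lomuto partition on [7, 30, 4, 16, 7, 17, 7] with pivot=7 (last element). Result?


Elements <= 7 go left of pivot.
Result: [7, 4, 7, 7, 30, 17, 16], pivot at index 3


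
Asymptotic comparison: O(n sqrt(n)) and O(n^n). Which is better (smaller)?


n^1.5 grows slower than n^n
O(n sqrt(n)) is asymptotically smaller; O(n^n) grows faster


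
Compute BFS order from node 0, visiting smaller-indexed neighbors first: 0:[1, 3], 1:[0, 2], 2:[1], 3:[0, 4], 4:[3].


BFS queue: start with [0]
Visit order: [0, 1, 3, 2, 4]


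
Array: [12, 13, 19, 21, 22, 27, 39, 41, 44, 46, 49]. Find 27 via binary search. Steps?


Search for 27:
[0,10] mid=5 arr[5]=27
Total: 1 comparisons


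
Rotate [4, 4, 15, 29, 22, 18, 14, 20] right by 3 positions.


Right rotate by 3: [18, 14, 20, 4, 4, 15, 29, 22]


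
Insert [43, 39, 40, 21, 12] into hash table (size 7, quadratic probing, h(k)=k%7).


Insertions: 43->slot 1; 39->slot 4; 40->slot 5; 21->slot 0; 12->slot 6
Table: [21, 43, None, None, 39, 40, 12]


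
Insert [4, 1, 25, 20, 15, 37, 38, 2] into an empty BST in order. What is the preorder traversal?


Root = 4; build tree by BST insertion.
Preorder traversal: [4, 1, 2, 25, 20, 15, 37, 38]


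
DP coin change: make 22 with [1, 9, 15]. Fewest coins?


dp[0]=0; dp[i]=1+min(dp[i-c] for c in coins)
...dp[17]=3, dp[18]=2, dp[19]=3, dp[20]=4, dp[21]=5, dp[22]=6
Minimum coins for 22 = 6


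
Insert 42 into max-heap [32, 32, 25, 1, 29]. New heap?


Append 42: [32, 32, 25, 1, 29, 42]
Bubble up: swap idx 5(42) with idx 2(25); swap idx 2(42) with idx 0(32)
Result: [42, 32, 32, 1, 29, 25]


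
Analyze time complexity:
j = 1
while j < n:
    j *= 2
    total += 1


Per nesting level: O(log n) = O(log n)
Complexity: O(log n)


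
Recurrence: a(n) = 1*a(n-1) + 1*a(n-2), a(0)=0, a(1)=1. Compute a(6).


Build bottom-up:
...a(4)=3, a(5)=5, a(6)=1*5+1*3=8


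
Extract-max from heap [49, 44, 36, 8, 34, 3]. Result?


Max = 49
Replace root with last, heapify down
Resulting heap: [44, 34, 36, 8, 3]


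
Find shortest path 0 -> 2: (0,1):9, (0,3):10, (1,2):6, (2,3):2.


Dijkstra from 0:
Distances: {0: 0, 1: 9, 2: 12, 3: 10}
Shortest distance to 2 = 12, path = [0, 3, 2]


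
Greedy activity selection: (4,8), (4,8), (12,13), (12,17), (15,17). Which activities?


Greedy: pick earliest-ending, then skip overlaps.
Selected (3 activities): [(4, 8), (12, 13), (15, 17)]


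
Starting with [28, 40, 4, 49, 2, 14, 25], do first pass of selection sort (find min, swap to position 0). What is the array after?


After one pass: [2, 40, 4, 49, 28, 14, 25]


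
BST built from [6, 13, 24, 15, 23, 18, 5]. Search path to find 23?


BST root = 6
Search for 23: compare at each node
Path: [6, 13, 24, 15, 23]


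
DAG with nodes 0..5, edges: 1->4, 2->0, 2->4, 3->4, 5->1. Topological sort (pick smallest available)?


Kahn's algorithm, process smallest node first
Order: [2, 0, 3, 5, 1, 4]


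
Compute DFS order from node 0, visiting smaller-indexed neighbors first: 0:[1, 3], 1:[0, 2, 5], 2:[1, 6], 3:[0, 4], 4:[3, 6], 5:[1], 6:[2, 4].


DFS stack-based: start with [0]
Visit order: [0, 1, 2, 6, 4, 3, 5]


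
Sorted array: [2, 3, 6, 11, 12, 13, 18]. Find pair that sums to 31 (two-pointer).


Two pointers: lo=0, hi=6
Found pair: (13, 18) summing to 31


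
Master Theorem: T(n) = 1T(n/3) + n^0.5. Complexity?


a=1, b=3, c=0.5. log_3(1)=0 < c=0.5. Case 3: O(n^c) = O(sqrt(n))
Complexity: O(sqrt(n))


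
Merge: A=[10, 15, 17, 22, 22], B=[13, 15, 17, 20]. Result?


Compare heads, take smaller each step.
Merged: [10, 13, 15, 15, 17, 17, 20, 22, 22]


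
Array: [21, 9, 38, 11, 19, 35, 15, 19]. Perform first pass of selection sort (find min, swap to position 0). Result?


After one pass: [9, 21, 38, 11, 19, 35, 15, 19]


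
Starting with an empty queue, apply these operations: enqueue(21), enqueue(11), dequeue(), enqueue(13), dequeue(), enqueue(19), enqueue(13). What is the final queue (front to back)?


enqueue(21) -> [21]
enqueue(11) -> [21, 11]
dequeue() returns 21 -> [11]
enqueue(13) -> [11, 13]
dequeue() returns 11 -> [13]
enqueue(19) -> [13, 19]
enqueue(13) -> [13, 19, 13]
Final queue (front to back): [13, 19, 13]


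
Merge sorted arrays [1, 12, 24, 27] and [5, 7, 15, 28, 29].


Compare heads, take smaller each step.
Merged: [1, 5, 7, 12, 15, 24, 27, 28, 29]


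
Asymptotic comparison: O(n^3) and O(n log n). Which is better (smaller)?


linearithmic grows slower than cubic
O(n log n) is asymptotically smaller; O(n^3) grows faster


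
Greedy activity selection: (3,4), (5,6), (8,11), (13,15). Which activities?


Greedy: pick earliest-ending, then skip overlaps.
Selected (4 activities): [(3, 4), (5, 6), (8, 11), (13, 15)]


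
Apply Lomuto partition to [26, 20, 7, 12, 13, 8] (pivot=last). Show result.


Elements <= 8 go left of pivot.
Result: [7, 8, 26, 12, 13, 20], pivot at index 1


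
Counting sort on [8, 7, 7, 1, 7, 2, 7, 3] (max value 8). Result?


Count array: [0, 1, 1, 1, 0, 0, 0, 4, 1]
Reconstruct: [1, 2, 3, 7, 7, 7, 7, 8]


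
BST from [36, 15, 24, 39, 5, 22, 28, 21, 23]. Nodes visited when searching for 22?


BST root = 36
Search for 22: compare at each node
Path: [36, 15, 24, 22]
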